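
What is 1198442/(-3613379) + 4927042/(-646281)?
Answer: -2653971484160/333608313357 ≈ -7.9554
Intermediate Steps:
1198442/(-3613379) + 4927042/(-646281) = 1198442*(-1/3613379) + 4927042*(-1/646281) = -171206/516197 - 4927042/646281 = -2653971484160/333608313357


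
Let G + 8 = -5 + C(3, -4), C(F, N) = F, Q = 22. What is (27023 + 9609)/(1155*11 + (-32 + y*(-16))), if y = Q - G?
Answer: 36632/12161 ≈ 3.0123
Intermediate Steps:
G = -10 (G = -8 + (-5 + 3) = -8 - 2 = -10)
y = 32 (y = 22 - 1*(-10) = 22 + 10 = 32)
(27023 + 9609)/(1155*11 + (-32 + y*(-16))) = (27023 + 9609)/(1155*11 + (-32 + 32*(-16))) = 36632/(12705 + (-32 - 512)) = 36632/(12705 - 544) = 36632/12161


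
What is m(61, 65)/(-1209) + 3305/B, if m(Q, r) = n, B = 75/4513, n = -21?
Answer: 1202186584/6045 ≈ 1.9887e+5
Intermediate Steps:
B = 75/4513 (B = 75*(1/4513) = 75/4513 ≈ 0.016619)
m(Q, r) = -21
m(61, 65)/(-1209) + 3305/B = -21/(-1209) + 3305/(75/4513) = -21*(-1/1209) + 3305*(4513/75) = 7/403 + 2983093/15 = 1202186584/6045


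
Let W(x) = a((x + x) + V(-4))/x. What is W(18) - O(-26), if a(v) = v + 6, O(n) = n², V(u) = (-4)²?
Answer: -6055/9 ≈ -672.78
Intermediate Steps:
V(u) = 16
a(v) = 6 + v
W(x) = (22 + 2*x)/x (W(x) = (6 + ((x + x) + 16))/x = (6 + (2*x + 16))/x = (6 + (16 + 2*x))/x = (22 + 2*x)/x)
W(18) - O(-26) = (2 + 22/18) - 1*(-26)² = (2 + 22*(1/18)) - 1*676 = (2 + 11/9) - 676 = 29/9 - 676 = -6055/9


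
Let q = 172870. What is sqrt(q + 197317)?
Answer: sqrt(370187) ≈ 608.43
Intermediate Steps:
sqrt(q + 197317) = sqrt(172870 + 197317) = sqrt(370187)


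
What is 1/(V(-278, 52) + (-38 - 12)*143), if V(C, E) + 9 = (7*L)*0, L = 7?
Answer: -1/7159 ≈ -0.00013968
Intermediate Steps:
V(C, E) = -9 (V(C, E) = -9 + (7*7)*0 = -9 + 49*0 = -9 + 0 = -9)
1/(V(-278, 52) + (-38 - 12)*143) = 1/(-9 + (-38 - 12)*143) = 1/(-9 - 50*143) = 1/(-9 - 7150) = 1/(-7159) = -1/7159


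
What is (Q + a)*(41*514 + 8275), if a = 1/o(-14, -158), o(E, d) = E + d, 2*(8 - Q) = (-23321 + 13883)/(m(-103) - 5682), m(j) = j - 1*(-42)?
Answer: 207936402993/987796 ≈ 2.1051e+5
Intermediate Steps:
m(j) = 42 + j (m(j) = j + 42 = 42 + j)
Q = 41225/5743 (Q = 8 - (-23321 + 13883)/(2*((42 - 103) - 5682)) = 8 - (-4719)/(-61 - 5682) = 8 - (-4719)/(-5743) = 8 - (-4719)*(-1)/5743 = 8 - 1/2*9438/5743 = 8 - 4719/5743 = 41225/5743 ≈ 7.1783)
a = -1/172 (a = 1/(-14 - 158) = 1/(-172) = -1/172 ≈ -0.0058140)
(Q + a)*(41*514 + 8275) = (41225/5743 - 1/172)*(41*514 + 8275) = 7084957*(21074 + 8275)/987796 = (7084957/987796)*29349 = 207936402993/987796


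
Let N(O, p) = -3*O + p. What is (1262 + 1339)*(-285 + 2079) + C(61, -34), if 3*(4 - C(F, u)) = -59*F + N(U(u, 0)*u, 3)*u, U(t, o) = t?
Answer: 13884383/3 ≈ 4.6281e+6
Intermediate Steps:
N(O, p) = p - 3*O
C(F, u) = 4 + 59*F/3 - u*(3 - 3*u²)/3 (C(F, u) = 4 - (-59*F + (3 - 3*u*u)*u)/3 = 4 - (-59*F + (3 - 3*u²)*u)/3 = 4 - (-59*F + u*(3 - 3*u²))/3 = 4 + (59*F/3 - u*(3 - 3*u²)/3) = 4 + 59*F/3 - u*(3 - 3*u²)/3)
(1262 + 1339)*(-285 + 2079) + C(61, -34) = (1262 + 1339)*(-285 + 2079) + (4 + (-34)³ - 1*(-34) + (59/3)*61) = 2601*1794 + (4 - 39304 + 34 + 3599/3) = 4666194 - 114199/3 = 13884383/3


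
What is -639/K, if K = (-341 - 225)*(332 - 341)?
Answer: -71/566 ≈ -0.12544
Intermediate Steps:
K = 5094 (K = -566*(-9) = 5094)
-639/K = -639/5094 = -639*1/5094 = -71/566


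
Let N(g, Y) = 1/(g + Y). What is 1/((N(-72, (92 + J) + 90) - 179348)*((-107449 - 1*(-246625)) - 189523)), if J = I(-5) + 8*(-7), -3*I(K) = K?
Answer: 167/1507948686211 ≈ 1.1075e-10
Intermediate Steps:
I(K) = -K/3
J = -163/3 (J = -⅓*(-5) + 8*(-7) = 5/3 - 56 = -163/3 ≈ -54.333)
N(g, Y) = 1/(Y + g)
1/((N(-72, (92 + J) + 90) - 179348)*((-107449 - 1*(-246625)) - 189523)) = 1/((1/(((92 - 163/3) + 90) - 72) - 179348)*((-107449 - 1*(-246625)) - 189523)) = 1/((1/((113/3 + 90) - 72) - 179348)*((-107449 + 246625) - 189523)) = 1/((1/(383/3 - 72) - 179348)*(139176 - 189523)) = 1/((1/(167/3) - 179348)*(-50347)) = 1/((3/167 - 179348)*(-50347)) = 1/(-29951113/167*(-50347)) = 1/(1507948686211/167) = 167/1507948686211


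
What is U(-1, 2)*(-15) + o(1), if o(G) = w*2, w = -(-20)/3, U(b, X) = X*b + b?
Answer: 175/3 ≈ 58.333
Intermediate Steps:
U(b, X) = b + X*b
w = 20/3 (w = -(-20)/3 = -4*(-5/3) = 20/3 ≈ 6.6667)
o(G) = 40/3 (o(G) = (20/3)*2 = 40/3)
U(-1, 2)*(-15) + o(1) = -(1 + 2)*(-15) + 40/3 = -1*3*(-15) + 40/3 = -3*(-15) + 40/3 = 45 + 40/3 = 175/3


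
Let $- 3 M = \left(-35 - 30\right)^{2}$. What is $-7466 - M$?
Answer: $- \frac{18173}{3} \approx -6057.7$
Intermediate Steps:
$M = - \frac{4225}{3}$ ($M = - \frac{\left(-35 - 30\right)^{2}}{3} = - \frac{\left(-65\right)^{2}}{3} = \left(- \frac{1}{3}\right) 4225 = - \frac{4225}{3} \approx -1408.3$)
$-7466 - M = -7466 - - \frac{4225}{3} = -7466 + \frac{4225}{3} = - \frac{18173}{3}$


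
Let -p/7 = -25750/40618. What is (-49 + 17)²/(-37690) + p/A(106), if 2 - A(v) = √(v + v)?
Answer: -2779819257/39803202920 - 90125*√53/2112136 ≈ -0.38048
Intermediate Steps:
A(v) = 2 - √2*√v (A(v) = 2 - √(v + v) = 2 - √(2*v) = 2 - √2*√v)
p = 90125/20309 (p = -(-180250)/40618 = -7*(-12875/20309) = 90125/20309 ≈ 4.4377)
(-49 + 17)²/(-37690) + p/A(106) = (-49 + 17)²/(-37690) + 90125/(20309*(2 - √2*√106)) = (-32)²*(-1/37690) + 90125/(20309*(2 - 2*√53)) = 1024*(-1/37690) + 90125/(20309*(2 - 2*√53)) = -512/18845 + 90125/(20309*(2 - 2*√53))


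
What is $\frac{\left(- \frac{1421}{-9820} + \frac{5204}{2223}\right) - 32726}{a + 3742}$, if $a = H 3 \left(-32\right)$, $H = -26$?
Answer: $- \frac{714349736197}{136174666680} \approx -5.2458$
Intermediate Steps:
$a = 2496$ ($a = \left(-26\right) 3 \left(-32\right) = \left(-78\right) \left(-32\right) = 2496$)
$\frac{\left(- \frac{1421}{-9820} + \frac{5204}{2223}\right) - 32726}{a + 3742} = \frac{\left(- \frac{1421}{-9820} + \frac{5204}{2223}\right) - 32726}{2496 + 3742} = \frac{\left(\left(-1421\right) \left(- \frac{1}{9820}\right) + 5204 \cdot \frac{1}{2223}\right) - 32726}{6238} = \left(\left(\frac{1421}{9820} + \frac{5204}{2223}\right) - 32726\right) \frac{1}{6238} = \left(\frac{54262163}{21829860} - 32726\right) \frac{1}{6238} = \left(- \frac{714349736197}{21829860}\right) \frac{1}{6238} = - \frac{714349736197}{136174666680}$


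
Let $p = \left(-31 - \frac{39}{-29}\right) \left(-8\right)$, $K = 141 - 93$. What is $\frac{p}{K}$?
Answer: $\frac{430}{87} \approx 4.9425$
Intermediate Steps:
$K = 48$ ($K = 141 - 93 = 48$)
$p = \frac{6880}{29}$ ($p = \left(-31 - - \frac{39}{29}\right) \left(-8\right) = \left(-31 + \frac{39}{29}\right) \left(-8\right) = \left(- \frac{860}{29}\right) \left(-8\right) = \frac{6880}{29} \approx 237.24$)
$\frac{p}{K} = \frac{6880}{29 \cdot 48} = \frac{6880}{29} \cdot \frac{1}{48} = \frac{430}{87}$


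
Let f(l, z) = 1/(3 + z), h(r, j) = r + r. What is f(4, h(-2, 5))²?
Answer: 1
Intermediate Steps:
h(r, j) = 2*r
f(4, h(-2, 5))² = (1/(3 + 2*(-2)))² = (1/(3 - 4))² = (1/(-1))² = (-1)² = 1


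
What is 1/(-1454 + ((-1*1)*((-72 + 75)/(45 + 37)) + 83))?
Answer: -82/112425 ≈ -0.00072938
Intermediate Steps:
1/(-1454 + ((-1*1)*((-72 + 75)/(45 + 37)) + 83)) = 1/(-1454 + (-3/82 + 83)) = 1/(-1454 + 6803/82) = 1/(-112425/82) = -82/112425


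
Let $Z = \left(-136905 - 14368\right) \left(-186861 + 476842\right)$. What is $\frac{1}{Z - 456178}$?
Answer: $- \frac{1}{43866751991} \approx -2.2796 \cdot 10^{-11}$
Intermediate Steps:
$Z = -43866295813$ ($Z = \left(-151273\right) 289981 = -43866295813$)
$\frac{1}{Z - 456178} = \frac{1}{-43866295813 - 456178} = \frac{1}{-43866751991} = - \frac{1}{43866751991}$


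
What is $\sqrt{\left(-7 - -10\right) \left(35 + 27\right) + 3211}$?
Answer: $\sqrt{3397} \approx 58.284$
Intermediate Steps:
$\sqrt{\left(-7 - -10\right) \left(35 + 27\right) + 3211} = \sqrt{\left(-7 + 10\right) 62 + 3211} = \sqrt{3 \cdot 62 + 3211} = \sqrt{186 + 3211} = \sqrt{3397}$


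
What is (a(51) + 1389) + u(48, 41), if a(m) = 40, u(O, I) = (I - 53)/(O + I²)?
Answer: 2470729/1729 ≈ 1429.0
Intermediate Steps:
u(O, I) = (-53 + I)/(O + I²)
(a(51) + 1389) + u(48, 41) = (40 + 1389) + (-53 + 41)/(48 + 41²) = 1429 - 12/(48 + 1681) = 1429 - 12/1729 = 2470729/1729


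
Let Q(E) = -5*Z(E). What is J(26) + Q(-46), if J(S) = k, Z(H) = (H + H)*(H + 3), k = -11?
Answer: -19791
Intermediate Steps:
Z(H) = 2*H*(3 + H) (Z(H) = (2*H)*(3 + H) = 2*H*(3 + H))
J(S) = -11
Q(E) = -10*E*(3 + E)
J(26) + Q(-46) = -11 - 10*(-46)*(3 - 46) = -11 - 10*(-46)*(-43) = -11 - 19780 = -19791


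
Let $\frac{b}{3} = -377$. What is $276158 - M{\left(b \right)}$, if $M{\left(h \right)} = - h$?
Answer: $275027$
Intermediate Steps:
$b = -1131$ ($b = 3 \left(-377\right) = -1131$)
$276158 - M{\left(b \right)} = 276158 - \left(-1\right) \left(-1131\right) = 276158 - 1131 = 275027$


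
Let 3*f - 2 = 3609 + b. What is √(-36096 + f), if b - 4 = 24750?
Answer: I*√26641 ≈ 163.22*I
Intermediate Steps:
b = 24754 (b = 4 + 24750 = 24754)
f = 9455 (f = ⅔ + (3609 + 24754)/3 = ⅔ + (⅓)*28363 = ⅔ + 28363/3 = 9455)
√(-36096 + f) = √(-36096 + 9455) = √(-26641) = I*√26641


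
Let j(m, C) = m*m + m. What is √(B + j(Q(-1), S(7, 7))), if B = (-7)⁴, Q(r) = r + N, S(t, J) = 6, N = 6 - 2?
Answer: √2413 ≈ 49.122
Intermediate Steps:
N = 4
Q(r) = 4 + r (Q(r) = r + 4 = 4 + r)
j(m, C) = m + m² (j(m, C) = m² + m = m + m²)
B = 2401
√(B + j(Q(-1), S(7, 7))) = √(2401 + (4 - 1)*(1 + (4 - 1))) = √(2401 + 3*(1 + 3)) = √(2401 + 3*4) = √(2401 + 12) = √2413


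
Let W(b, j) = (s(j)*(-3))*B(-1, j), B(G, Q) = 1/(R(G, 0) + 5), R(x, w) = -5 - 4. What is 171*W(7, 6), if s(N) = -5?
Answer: -2565/4 ≈ -641.25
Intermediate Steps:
R(x, w) = -9
B(G, Q) = -¼ (B(G, Q) = 1/(-9 + 5) = 1/(-4) = -¼)
W(b, j) = -15/4 (W(b, j) = -5*(-3)*(-¼) = 15*(-¼) = -15/4)
171*W(7, 6) = 171*(-15/4) = -2565/4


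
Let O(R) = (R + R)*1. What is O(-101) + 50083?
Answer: 49881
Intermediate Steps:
O(R) = 2*R (O(R) = (2*R)*1 = 2*R)
O(-101) + 50083 = 2*(-101) + 50083 = -202 + 50083 = 49881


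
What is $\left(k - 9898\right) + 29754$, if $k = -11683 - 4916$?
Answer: $3257$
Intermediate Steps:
$k = -16599$ ($k = -11683 - 4916 = -16599$)
$\left(k - 9898\right) + 29754 = \left(-16599 - 9898\right) + 29754 = -26497 + 29754 = 3257$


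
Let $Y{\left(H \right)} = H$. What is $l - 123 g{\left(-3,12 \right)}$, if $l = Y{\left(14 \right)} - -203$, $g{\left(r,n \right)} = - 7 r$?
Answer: $-2366$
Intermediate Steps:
$l = 217$ ($l = 14 - -203 = 14 + 203 = 217$)
$l - 123 g{\left(-3,12 \right)} = 217 - 123 \left(\left(-7\right) \left(-3\right)\right) = 217 - 2583 = -2366$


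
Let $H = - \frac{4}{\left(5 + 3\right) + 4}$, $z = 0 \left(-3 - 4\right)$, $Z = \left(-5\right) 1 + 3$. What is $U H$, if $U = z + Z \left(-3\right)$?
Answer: $-2$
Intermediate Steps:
$Z = -2$ ($Z = -5 + 3 = -2$)
$z = 0$ ($z = 0 \left(-7\right) = 0$)
$U = 6$ ($U = 0 - -6 = 0 + 6 = 6$)
$H = - \frac{1}{3}$ ($H = - \frac{4}{8 + 4} = - \frac{4}{12} = \left(-4\right) \frac{1}{12} = - \frac{1}{3} \approx -0.33333$)
$U H = 6 \left(- \frac{1}{3}\right) = -2$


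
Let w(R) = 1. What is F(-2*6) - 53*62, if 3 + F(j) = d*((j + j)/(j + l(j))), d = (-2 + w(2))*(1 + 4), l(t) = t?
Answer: -3294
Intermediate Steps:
d = -5 (d = (-2 + 1)*(1 + 4) = -1*5 = -5)
F(j) = -8 (F(j) = -3 - 5*(j + j)/(j + j) = -3 - 5*2*j/(2*j) = -3 - 5*2*j*1/(2*j) = -3 - 5*1 = -3 - 5 = -8)
F(-2*6) - 53*62 = -8 - 53*62 = -8 - 3286 = -3294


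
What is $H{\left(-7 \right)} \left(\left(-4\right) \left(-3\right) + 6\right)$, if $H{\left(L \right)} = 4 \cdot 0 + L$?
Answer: $-126$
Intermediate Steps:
$H{\left(L \right)} = L$ ($H{\left(L \right)} = 0 + L = L$)
$H{\left(-7 \right)} \left(\left(-4\right) \left(-3\right) + 6\right) = - 7 \left(\left(-4\right) \left(-3\right) + 6\right) = - 7 \left(12 + 6\right) = \left(-7\right) 18 = -126$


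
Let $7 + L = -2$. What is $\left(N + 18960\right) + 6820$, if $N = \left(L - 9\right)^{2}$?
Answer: $26104$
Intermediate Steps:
$L = -9$ ($L = -7 - 2 = -9$)
$N = 324$ ($N = \left(-9 - 9\right)^{2} = \left(-18\right)^{2} = 324$)
$\left(N + 18960\right) + 6820 = \left(324 + 18960\right) + 6820 = 19284 + 6820 = 26104$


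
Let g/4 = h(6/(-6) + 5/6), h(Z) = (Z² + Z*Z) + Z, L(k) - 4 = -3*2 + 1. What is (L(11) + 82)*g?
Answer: -36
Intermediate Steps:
L(k) = -1 (L(k) = 4 + (-3*2 + 1) = 4 + (-6 + 1) = 4 - 5 = -1)
h(Z) = Z + 2*Z² (h(Z) = (Z² + Z²) + Z = 2*Z² + Z = Z + 2*Z²)
g = -4/9 (g = 4*((6/(-6) + 5/6)*(1 + 2*(6/(-6) + 5/6))) = 4*((6*(-⅙) + 5*(⅙))*(1 + 2*(6*(-⅙) + 5*(⅙)))) = 4*((-1 + ⅚)*(1 + 2*(-1 + ⅚))) = 4*(-(1 + 2*(-⅙))/6) = 4*(-(1 - ⅓)/6) = 4*(-⅙*⅔) = 4*(-⅑) = -4/9 ≈ -0.44444)
(L(11) + 82)*g = (-1 + 82)*(-4/9) = 81*(-4/9) = -36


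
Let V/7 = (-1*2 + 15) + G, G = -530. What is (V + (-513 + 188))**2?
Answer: 15555136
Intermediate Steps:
V = -3619 (V = 7*((-1*2 + 15) - 530) = 7*((-2 + 15) - 530) = 7*(13 - 530) = 7*(-517) = -3619)
(V + (-513 + 188))**2 = (-3619 + (-513 + 188))**2 = (-3619 - 325)**2 = (-3944)**2 = 15555136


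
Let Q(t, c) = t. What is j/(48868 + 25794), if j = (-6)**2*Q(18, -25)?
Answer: 324/37331 ≈ 0.0086791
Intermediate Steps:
j = 648 (j = (-6)**2*18 = 36*18 = 648)
j/(48868 + 25794) = 648/(48868 + 25794) = 648/74662 = 648*(1/74662) = 324/37331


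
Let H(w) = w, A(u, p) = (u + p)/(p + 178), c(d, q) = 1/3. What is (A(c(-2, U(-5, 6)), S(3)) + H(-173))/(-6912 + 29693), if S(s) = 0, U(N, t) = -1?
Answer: -92381/12165054 ≈ -0.0075940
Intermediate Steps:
c(d, q) = ⅓
A(u, p) = (p + u)/(178 + p)
(A(c(-2, U(-5, 6)), S(3)) + H(-173))/(-6912 + 29693) = ((0 + ⅓)/(178 + 0) - 173)/(-6912 + 29693) = ((⅓)/178 - 173)/22781 = ((1/178)*(⅓) - 173)*(1/22781) = (1/534 - 173)*(1/22781) = -92381/534*1/22781 = -92381/12165054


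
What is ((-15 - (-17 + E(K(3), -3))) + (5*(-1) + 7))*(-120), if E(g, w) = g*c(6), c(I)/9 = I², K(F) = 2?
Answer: 77280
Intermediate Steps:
c(I) = 9*I²
E(g, w) = 324*g (E(g, w) = g*(9*6²) = g*(9*36) = g*324 = 324*g)
((-15 - (-17 + E(K(3), -3))) + (5*(-1) + 7))*(-120) = ((-15 - (-17 + 324*2)) + (5*(-1) + 7))*(-120) = ((-15 - (-17 + 648)) + (-5 + 7))*(-120) = ((-15 - 1*631) + 2)*(-120) = ((-15 - 631) + 2)*(-120) = (-646 + 2)*(-120) = -644*(-120) = 77280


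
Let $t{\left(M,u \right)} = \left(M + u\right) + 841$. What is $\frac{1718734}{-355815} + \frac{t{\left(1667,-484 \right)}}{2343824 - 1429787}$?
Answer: $- \frac{523422099866}{108409358385} \approx -4.8282$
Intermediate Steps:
$t{\left(M,u \right)} = 841 + M + u$
$\frac{1718734}{-355815} + \frac{t{\left(1667,-484 \right)}}{2343824 - 1429787} = \frac{1718734}{-355815} + \frac{841 + 1667 - 484}{2343824 - 1429787} = 1718734 \left(- \frac{1}{355815}\right) + \frac{2024}{914037} = - \frac{1718734}{355815} + 2024 \cdot \frac{1}{914037} = - \frac{1718734}{355815} + \frac{2024}{914037} = - \frac{523422099866}{108409358385}$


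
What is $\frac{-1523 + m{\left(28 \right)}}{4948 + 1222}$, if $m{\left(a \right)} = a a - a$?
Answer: $- \frac{767}{6170} \approx -0.12431$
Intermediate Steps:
$m{\left(a \right)} = a^{2} - a$
$\frac{-1523 + m{\left(28 \right)}}{4948 + 1222} = \frac{-1523 + 28 \left(-1 + 28\right)}{4948 + 1222} = \frac{-1523 + 28 \cdot 27}{6170} = \left(-1523 + 756\right) \frac{1}{6170} = \left(-767\right) \frac{1}{6170} = - \frac{767}{6170}$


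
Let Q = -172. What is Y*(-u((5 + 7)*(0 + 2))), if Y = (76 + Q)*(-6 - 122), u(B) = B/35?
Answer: -294912/35 ≈ -8426.1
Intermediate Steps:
u(B) = B/35 (u(B) = B*(1/35) = B/35)
Y = 12288 (Y = (76 - 172)*(-6 - 122) = -96*(-128) = 12288)
Y*(-u((5 + 7)*(0 + 2))) = 12288*(-(5 + 7)*(0 + 2)/35) = 12288*(-12*2/35) = 12288*(-24/35) = -294912/35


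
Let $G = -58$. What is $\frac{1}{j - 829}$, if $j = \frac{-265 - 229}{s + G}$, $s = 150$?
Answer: $- \frac{46}{38381} \approx -0.0011985$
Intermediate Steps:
$j = - \frac{247}{46}$ ($j = \frac{-265 - 229}{150 - 58} = - \frac{494}{92} = \left(-494\right) \frac{1}{92} = - \frac{247}{46} \approx -5.3696$)
$\frac{1}{j - 829} = \frac{1}{- \frac{247}{46} - 829} = \frac{1}{- \frac{38381}{46}} = - \frac{46}{38381}$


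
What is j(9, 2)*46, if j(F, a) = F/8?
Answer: 207/4 ≈ 51.750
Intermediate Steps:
j(F, a) = F/8 (j(F, a) = F*(1/8) = F/8)
j(9, 2)*46 = ((1/8)*9)*46 = (9/8)*46 = 207/4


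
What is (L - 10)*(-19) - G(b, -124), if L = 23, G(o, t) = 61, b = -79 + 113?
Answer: -308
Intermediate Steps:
b = 34
(L - 10)*(-19) - G(b, -124) = (23 - 10)*(-19) - 1*61 = 13*(-19) - 61 = -247 - 61 = -308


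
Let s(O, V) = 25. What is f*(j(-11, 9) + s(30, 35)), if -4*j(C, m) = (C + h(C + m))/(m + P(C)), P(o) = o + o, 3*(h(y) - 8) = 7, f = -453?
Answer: -294299/26 ≈ -11319.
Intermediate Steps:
h(y) = 31/3 (h(y) = 8 + (⅓)*7 = 8 + 7/3 = 31/3)
P(o) = 2*o
j(C, m) = -(31/3 + C)/(4*(m + 2*C)) (j(C, m) = -(C + 31/3)/(4*(m + 2*C)) = -(31/3 + C)/(4*(m + 2*C)))
f*(j(-11, 9) + s(30, 35)) = -453*((-31 - 3*(-11))/(12*(9 + 2*(-11))) + 25) = -453*((-31 + 33)/(12*(9 - 22)) + 25) = -453*((1/12)*2/(-13) + 25) = -453*((1/12)*(-1/13)*2 + 25) = -453*(-1/78 + 25) = -453*1949/78 = -294299/26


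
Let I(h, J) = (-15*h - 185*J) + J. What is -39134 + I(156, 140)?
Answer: -67234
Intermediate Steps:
I(h, J) = -184*J - 15*h (I(h, J) = (-185*J - 15*h) + J = -184*J - 15*h)
-39134 + I(156, 140) = -39134 + (-184*140 - 15*156) = -39134 + (-25760 - 2340) = -39134 - 28100 = -67234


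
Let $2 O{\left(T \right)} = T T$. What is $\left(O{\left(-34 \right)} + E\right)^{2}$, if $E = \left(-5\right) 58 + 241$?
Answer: $279841$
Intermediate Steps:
$O{\left(T \right)} = \frac{T^{2}}{2}$ ($O{\left(T \right)} = \frac{T T}{2} = \frac{T^{2}}{2}$)
$E = -49$ ($E = -290 + 241 = -49$)
$\left(O{\left(-34 \right)} + E\right)^{2} = \left(\frac{\left(-34\right)^{2}}{2} - 49\right)^{2} = \left(\frac{1}{2} \cdot 1156 - 49\right)^{2} = \left(578 - 49\right)^{2} = 529^{2} = 279841$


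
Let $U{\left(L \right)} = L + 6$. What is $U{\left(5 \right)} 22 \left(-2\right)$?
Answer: $-484$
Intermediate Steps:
$U{\left(L \right)} = 6 + L$
$U{\left(5 \right)} 22 \left(-2\right) = \left(6 + 5\right) 22 \left(-2\right) = 11 \cdot 22 \left(-2\right) = 242 \left(-2\right) = -484$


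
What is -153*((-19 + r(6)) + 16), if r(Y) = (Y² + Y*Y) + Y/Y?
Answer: -10710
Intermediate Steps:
r(Y) = 1 + 2*Y² (r(Y) = (Y² + Y²) + 1 = 2*Y² + 1 = 1 + 2*Y²)
-153*((-19 + r(6)) + 16) = -153*((-19 + (1 + 2*6²)) + 16) = -153*((-19 + (1 + 2*36)) + 16) = -153*((-19 + (1 + 72)) + 16) = -153*((-19 + 73) + 16) = -153*(54 + 16) = -153*70 = -10710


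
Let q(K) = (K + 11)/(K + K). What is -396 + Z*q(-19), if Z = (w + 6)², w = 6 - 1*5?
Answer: -7328/19 ≈ -385.68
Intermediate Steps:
w = 1 (w = 6 - 5 = 1)
q(K) = (11 + K)/(2*K) (q(K) = (11 + K)/((2*K)) = (11 + K)*(1/(2*K)) = (11 + K)/(2*K))
Z = 49 (Z = (1 + 6)² = 7² = 49)
-396 + Z*q(-19) = -396 + 49*((½)*(11 - 19)/(-19)) = -396 + 49*((½)*(-1/19)*(-8)) = -396 + 49*(4/19) = -396 + 196/19 = -7328/19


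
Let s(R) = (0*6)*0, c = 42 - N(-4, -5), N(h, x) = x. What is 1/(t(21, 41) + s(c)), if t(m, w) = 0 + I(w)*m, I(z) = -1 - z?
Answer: -1/882 ≈ -0.0011338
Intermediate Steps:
c = 47 (c = 42 - 1*(-5) = 42 + 5 = 47)
t(m, w) = m*(-1 - w) (t(m, w) = 0 + (-1 - w)*m = 0 + m*(-1 - w) = m*(-1 - w))
s(R) = 0 (s(R) = 0*0 = 0)
1/(t(21, 41) + s(c)) = 1/(-1*21*(1 + 41) + 0) = 1/(-1*21*42 + 0) = 1/(-882 + 0) = 1/(-882) = -1/882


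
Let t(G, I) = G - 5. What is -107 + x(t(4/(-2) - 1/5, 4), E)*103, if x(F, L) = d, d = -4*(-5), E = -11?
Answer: 1953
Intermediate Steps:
t(G, I) = -5 + G
d = 20
x(F, L) = 20
-107 + x(t(4/(-2) - 1/5, 4), E)*103 = -107 + 20*103 = -107 + 2060 = 1953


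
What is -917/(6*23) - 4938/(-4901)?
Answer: -3812773/676338 ≈ -5.6374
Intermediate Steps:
-917/(6*23) - 4938/(-4901) = -917/138 - 4938*(-1/4901) = -917*1/138 + 4938/4901 = -917/138 + 4938/4901 = -3812773/676338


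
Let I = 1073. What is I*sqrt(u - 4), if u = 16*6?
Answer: 2146*sqrt(23) ≈ 10292.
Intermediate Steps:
u = 96
I*sqrt(u - 4) = 1073*sqrt(96 - 4) = 1073*sqrt(92) = 1073*(2*sqrt(23)) = 2146*sqrt(23)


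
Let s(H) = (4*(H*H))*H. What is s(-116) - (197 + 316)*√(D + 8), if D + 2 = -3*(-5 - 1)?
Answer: -6243584 - 1026*√6 ≈ -6.2461e+6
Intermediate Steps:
D = 16 (D = -2 - 3*(-5 - 1) = -2 - 3*(-6) = -2 + 18 = 16)
s(H) = 4*H³ (s(H) = (4*H²)*H = 4*H³)
s(-116) - (197 + 316)*√(D + 8) = 4*(-116)³ - (197 + 316)*√(16 + 8) = 4*(-1560896) - 513*√24 = -6243584 - 513*2*√6 = -6243584 - 1026*√6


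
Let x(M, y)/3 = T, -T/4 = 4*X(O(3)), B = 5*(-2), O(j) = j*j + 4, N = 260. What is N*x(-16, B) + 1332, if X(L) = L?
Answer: -160908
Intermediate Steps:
O(j) = 4 + j**2 (O(j) = j**2 + 4 = 4 + j**2)
B = -10
T = -208 (T = -16*(4 + 3**2) = -16*(4 + 9) = -16*13 = -4*52 = -208)
x(M, y) = -624 (x(M, y) = 3*(-208) = -624)
N*x(-16, B) + 1332 = 260*(-624) + 1332 = -162240 + 1332 = -160908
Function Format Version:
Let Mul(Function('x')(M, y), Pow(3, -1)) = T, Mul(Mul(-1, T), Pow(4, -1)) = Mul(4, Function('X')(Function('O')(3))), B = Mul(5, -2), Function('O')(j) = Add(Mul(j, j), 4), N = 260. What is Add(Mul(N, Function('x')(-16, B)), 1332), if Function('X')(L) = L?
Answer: -160908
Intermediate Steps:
Function('O')(j) = Add(4, Pow(j, 2)) (Function('O')(j) = Add(Pow(j, 2), 4) = Add(4, Pow(j, 2)))
B = -10
T = -208 (T = Mul(-4, Mul(4, Add(4, Pow(3, 2)))) = Mul(-4, Mul(4, Add(4, 9))) = Mul(-4, Mul(4, 13)) = Mul(-4, 52) = -208)
Function('x')(M, y) = -624 (Function('x')(M, y) = Mul(3, -208) = -624)
Add(Mul(N, Function('x')(-16, B)), 1332) = Add(Mul(260, -624), 1332) = Add(-162240, 1332) = -160908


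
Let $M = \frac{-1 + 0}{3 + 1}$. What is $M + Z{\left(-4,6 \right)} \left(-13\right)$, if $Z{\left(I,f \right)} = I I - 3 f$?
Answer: $\frac{103}{4} \approx 25.75$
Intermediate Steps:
$M = - \frac{1}{4} \approx -0.25$
$Z{\left(I,f \right)} = I^{2} - 3 f$
$M + Z{\left(-4,6 \right)} \left(-13\right) = - \frac{1}{4} + \left(\left(-4\right)^{2} - 18\right) \left(-13\right) = - \frac{1}{4} + \left(16 - 18\right) \left(-13\right) = - \frac{1}{4} - -26 = - \frac{1}{4} + 26 = \frac{103}{4}$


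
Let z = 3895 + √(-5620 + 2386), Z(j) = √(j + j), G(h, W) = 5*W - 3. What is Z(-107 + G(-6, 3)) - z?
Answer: -3895 + I*√190 - 7*I*√66 ≈ -3895.0 - 43.084*I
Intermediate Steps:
G(h, W) = -3 + 5*W
Z(j) = √2*√j (Z(j) = √(2*j) = √2*√j)
z = 3895 + 7*I*√66 (z = 3895 + √(-3234) = 3895 + 7*I*√66 ≈ 3895.0 + 56.868*I)
Z(-107 + G(-6, 3)) - z = √2*√(-107 + (-3 + 5*3)) - (3895 + 7*I*√66) = √2*√(-107 + (-3 + 15)) + (-3895 - 7*I*√66) = √2*√(-107 + 12) + (-3895 - 7*I*√66) = √2*√(-95) + (-3895 - 7*I*√66) = √2*(I*√95) + (-3895 - 7*I*√66) = I*√190 + (-3895 - 7*I*√66) = -3895 + I*√190 - 7*I*√66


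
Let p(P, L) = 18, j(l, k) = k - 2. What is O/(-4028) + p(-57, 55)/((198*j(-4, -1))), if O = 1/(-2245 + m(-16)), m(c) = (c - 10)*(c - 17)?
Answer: -5586803/184365588 ≈ -0.030303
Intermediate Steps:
j(l, k) = -2 + k
m(c) = (-17 + c)*(-10 + c) (m(c) = (-10 + c)*(-17 + c) = (-17 + c)*(-10 + c))
O = -1/1387 (O = 1/(-2245 + (170 + (-16)**2 - 27*(-16))) = 1/(-2245 + (170 + 256 + 432)) = 1/(-2245 + 858) = 1/(-1387) = -1/1387 ≈ -0.00072098)
O/(-4028) + p(-57, 55)/((198*j(-4, -1))) = -1/1387/(-4028) + 18/((198*(-2 - 1))) = -1/1387*(-1/4028) + 18/((198*(-3))) = 1/5586836 + 18/(-594) = 1/5586836 + 18*(-1/594) = 1/5586836 - 1/33 = -5586803/184365588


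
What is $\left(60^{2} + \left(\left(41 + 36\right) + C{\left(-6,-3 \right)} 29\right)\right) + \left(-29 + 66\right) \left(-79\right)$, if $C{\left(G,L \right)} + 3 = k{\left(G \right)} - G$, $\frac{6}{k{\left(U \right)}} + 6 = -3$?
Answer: $\frac{2465}{3} \approx 821.67$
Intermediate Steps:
$k{\left(U \right)} = - \frac{2}{3}$ ($k{\left(U \right)} = \frac{6}{-6 - 3} = \frac{6}{-9} = 6 \left(- \frac{1}{9}\right) = - \frac{2}{3}$)
$C{\left(G,L \right)} = - \frac{11}{3} - G$ ($C{\left(G,L \right)} = -3 - \left(\frac{2}{3} + G\right) = - \frac{11}{3} - G$)
$\left(60^{2} + \left(\left(41 + 36\right) + C{\left(-6,-3 \right)} 29\right)\right) + \left(-29 + 66\right) \left(-79\right) = \left(60^{2} + \left(\left(41 + 36\right) + \left(- \frac{11}{3} - -6\right) 29\right)\right) + \left(-29 + 66\right) \left(-79\right) = \left(3600 + \left(77 + \left(- \frac{11}{3} + 6\right) 29\right)\right) + 37 \left(-79\right) = \left(3600 + \left(77 + \frac{7}{3} \cdot 29\right)\right) - 2923 = \left(3600 + \left(77 + \frac{203}{3}\right)\right) - 2923 = \left(3600 + \frac{434}{3}\right) - 2923 = \frac{11234}{3} - 2923 = \frac{2465}{3}$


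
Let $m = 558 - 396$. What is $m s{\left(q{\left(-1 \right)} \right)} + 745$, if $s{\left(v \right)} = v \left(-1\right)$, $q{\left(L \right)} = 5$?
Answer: $-65$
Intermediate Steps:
$m = 162$
$s{\left(v \right)} = - v$
$m s{\left(q{\left(-1 \right)} \right)} + 745 = 162 \left(\left(-1\right) 5\right) + 745 = 162 \left(-5\right) + 745 = -810 + 745 = -65$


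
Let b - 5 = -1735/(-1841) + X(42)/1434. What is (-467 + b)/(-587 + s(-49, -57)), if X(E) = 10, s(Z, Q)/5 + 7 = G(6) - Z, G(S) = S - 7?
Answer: 304292707/252119427 ≈ 1.2069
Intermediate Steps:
G(S) = -7 + S
s(Z, Q) = -40 - 5*Z (s(Z, Q) = -35 + 5*((-7 + 6) - Z) = -35 + 5*(-1 - Z) = -35 + (-5 - 5*Z) = -40 - 5*Z)
b = 7853185/1319997 (b = 5 + (-1735/(-1841) + 10/1434) = 5 + (-1735*(-1/1841) + 10*(1/1434)) = 5 + (1735/1841 + 5/717) = 5 + 1253200/1319997 = 7853185/1319997 ≈ 5.9494)
(-467 + b)/(-587 + s(-49, -57)) = (-467 + 7853185/1319997)/(-587 + (-40 - 5*(-49))) = -608585414/(1319997*(-587 + (-40 + 245))) = -608585414/(1319997*(-587 + 205)) = -608585414/1319997/(-382) = -608585414/1319997*(-1/382) = 304292707/252119427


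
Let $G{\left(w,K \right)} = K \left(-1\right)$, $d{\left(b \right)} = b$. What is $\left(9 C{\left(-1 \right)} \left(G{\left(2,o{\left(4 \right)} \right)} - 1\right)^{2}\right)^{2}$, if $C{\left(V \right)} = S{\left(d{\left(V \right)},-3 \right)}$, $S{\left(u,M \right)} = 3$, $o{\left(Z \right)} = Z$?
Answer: $455625$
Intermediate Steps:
$G{\left(w,K \right)} = - K$
$C{\left(V \right)} = 3$
$\left(9 C{\left(-1 \right)} \left(G{\left(2,o{\left(4 \right)} \right)} - 1\right)^{2}\right)^{2} = \left(9 \cdot 3 \left(\left(-1\right) 4 - 1\right)^{2}\right)^{2} = \left(27 \left(-4 - 1\right)^{2}\right)^{2} = \left(27 \left(-5\right)^{2}\right)^{2} = \left(27 \cdot 25\right)^{2} = 675^{2} = 455625$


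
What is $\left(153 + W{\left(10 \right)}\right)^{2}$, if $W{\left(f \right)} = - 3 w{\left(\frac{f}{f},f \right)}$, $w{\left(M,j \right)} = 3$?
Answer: $20736$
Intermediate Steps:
$W{\left(f \right)} = -9$ ($W{\left(f \right)} = \left(-3\right) 3 = -9$)
$\left(153 + W{\left(10 \right)}\right)^{2} = \left(153 - 9\right)^{2} = 144^{2} = 20736$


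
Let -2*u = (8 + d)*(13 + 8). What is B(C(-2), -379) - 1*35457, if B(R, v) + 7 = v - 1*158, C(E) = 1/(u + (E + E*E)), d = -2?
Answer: -36001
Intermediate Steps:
u = -63 (u = -(8 - 2)*(13 + 8)/2 = -3*21 = -1/2*126 = -63)
C(E) = 1/(-63 + E + E**2) (C(E) = 1/(-63 + (E + E*E)) = 1/(-63 + (E + E**2)) = 1/(-63 + E + E**2))
B(R, v) = -165 + v (B(R, v) = -7 + (v - 1*158) = -7 + (v - 158) = -7 + (-158 + v) = -165 + v)
B(C(-2), -379) - 1*35457 = (-165 - 379) - 1*35457 = -544 - 35457 = -36001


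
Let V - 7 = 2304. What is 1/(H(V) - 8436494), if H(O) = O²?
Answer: -1/3095773 ≈ -3.2302e-7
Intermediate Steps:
V = 2311 (V = 7 + 2304 = 2311)
1/(H(V) - 8436494) = 1/(2311² - 8436494) = 1/(5340721 - 8436494) = 1/(-3095773) = -1/3095773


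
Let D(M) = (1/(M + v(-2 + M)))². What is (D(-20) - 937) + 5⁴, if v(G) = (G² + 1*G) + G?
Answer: -55036799/176400 ≈ -312.00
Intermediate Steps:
v(G) = G² + 2*G (v(G) = (G² + G) + G = (G + G²) + G = G² + 2*G)
D(M) = (M + M*(-2 + M))⁻² (D(M) = (1/(M + (-2 + M)*(2 + (-2 + M))))² = (1/(M + (-2 + M)*M))² = (1/(M + M*(-2 + M)))² = (M + M*(-2 + M))⁻²)
(D(-20) - 937) + 5⁴ = (1/((-20)²*(-1 - 20)²) - 937) + 5⁴ = ((1/400)/(-21)² - 937) + 625 = ((1/400)*(1/441) - 937) + 625 = (1/176400 - 937) + 625 = -165286799/176400 + 625 = -55036799/176400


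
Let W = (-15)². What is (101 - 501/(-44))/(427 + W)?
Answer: 4945/28688 ≈ 0.17237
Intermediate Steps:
W = 225
(101 - 501/(-44))/(427 + W) = (101 - 501/(-44))/(427 + 225) = (101 - 501*(-1/44))/652 = (101 + 501/44)*(1/652) = (4945/44)*(1/652) = 4945/28688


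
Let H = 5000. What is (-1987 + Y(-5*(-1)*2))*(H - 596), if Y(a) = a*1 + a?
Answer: -8662668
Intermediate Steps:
Y(a) = 2*a (Y(a) = a + a = 2*a)
(-1987 + Y(-5*(-1)*2))*(H - 596) = (-1987 + 2*(-5*(-1)*2))*(5000 - 596) = (-1987 + 2*(5*2))*4404 = (-1987 + 2*10)*4404 = (-1987 + 20)*4404 = -1967*4404 = -8662668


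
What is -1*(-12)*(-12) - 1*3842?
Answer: -3986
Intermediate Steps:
-1*(-12)*(-12) - 1*3842 = 12*(-12) - 3842 = -144 - 3842 = -3986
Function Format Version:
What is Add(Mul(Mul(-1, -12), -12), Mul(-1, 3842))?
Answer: -3986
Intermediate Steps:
Add(Mul(Mul(-1, -12), -12), Mul(-1, 3842)) = Add(Mul(12, -12), -3842) = Add(-144, -3842) = -3986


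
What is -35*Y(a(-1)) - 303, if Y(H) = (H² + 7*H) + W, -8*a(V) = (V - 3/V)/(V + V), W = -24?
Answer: 32373/64 ≈ 505.83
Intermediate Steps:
a(V) = -(V - 3/V)/(16*V) (a(V) = -(V - 3/V)/(8*(V + V)) = -(V - 3/V)/(8*(2*V)) = -(V - 3/V)*1/(2*V)/8 = -(V - 3/V)/(16*V))
Y(H) = -24 + H² + 7*H (Y(H) = (H² + 7*H) - 24 = -24 + H² + 7*H)
-35*Y(a(-1)) - 303 = -35*(-24 + ((1/16)*(3 - 1*(-1)²)/(-1)²)² + 7*((1/16)*(3 - 1*(-1)²)/(-1)²)) - 303 = -35*(-24 + ((1/16)*1*(3 - 1*1))² + 7*((1/16)*1*(3 - 1*1))) - 303 = -35*(-24 + ((1/16)*1*(3 - 1))² + 7*((1/16)*1*(3 - 1))) - 303 = -35*(-24 + ((1/16)*1*2)² + 7*((1/16)*1*2)) - 303 = -35*(-24 + (⅛)² + 7*(⅛)) - 303 = -35*(-24 + 1/64 + 7/8) - 303 = -35*(-1479/64) - 303 = 51765/64 - 303 = 32373/64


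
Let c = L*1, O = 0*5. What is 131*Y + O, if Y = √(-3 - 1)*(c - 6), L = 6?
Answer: 0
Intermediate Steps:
O = 0
c = 6 (c = 6*1 = 6)
Y = 0 (Y = √(-3 - 1)*(6 - 6) = √(-4)*0 = (2*I)*0 = 0)
131*Y + O = 131*0 + 0 = 0 + 0 = 0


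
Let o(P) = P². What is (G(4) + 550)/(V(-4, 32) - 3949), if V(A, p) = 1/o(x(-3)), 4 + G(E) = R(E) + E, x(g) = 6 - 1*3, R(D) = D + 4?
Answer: -2511/17770 ≈ -0.14131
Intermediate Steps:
R(D) = 4 + D
x(g) = 3 (x(g) = 6 - 3 = 3)
G(E) = 2*E (G(E) = -4 + ((4 + E) + E) = -4 + (4 + 2*E) = 2*E)
V(A, p) = ⅑ (V(A, p) = 1/(3²) = 1/9 = ⅑)
(G(4) + 550)/(V(-4, 32) - 3949) = (2*4 + 550)/(⅑ - 3949) = (8 + 550)/(-35540/9) = 558*(-9/35540) = -2511/17770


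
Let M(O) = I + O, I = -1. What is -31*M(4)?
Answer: -93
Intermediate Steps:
M(O) = -1 + O
-31*M(4) = -31*(-1 + 4) = -31*3 = -93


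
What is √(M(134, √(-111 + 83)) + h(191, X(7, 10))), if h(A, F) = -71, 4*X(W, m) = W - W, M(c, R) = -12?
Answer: I*√83 ≈ 9.1104*I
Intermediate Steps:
X(W, m) = 0 (X(W, m) = (W - W)/4 = (¼)*0 = 0)
√(M(134, √(-111 + 83)) + h(191, X(7, 10))) = √(-12 - 71) = √(-83) = I*√83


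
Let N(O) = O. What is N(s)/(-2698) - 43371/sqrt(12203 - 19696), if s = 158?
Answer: -79/1349 + 43371*I*sqrt(7493)/7493 ≈ -0.058562 + 501.04*I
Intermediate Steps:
N(s)/(-2698) - 43371/sqrt(12203 - 19696) = 158/(-2698) - 43371/sqrt(12203 - 19696) = 158*(-1/2698) - 43371*(-I*sqrt(7493)/7493) = -79/1349 - 43371*(-I*sqrt(7493)/7493) = -79/1349 - (-43371)*I*sqrt(7493)/7493 = -79/1349 + 43371*I*sqrt(7493)/7493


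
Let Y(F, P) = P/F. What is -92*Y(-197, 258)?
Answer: 23736/197 ≈ 120.49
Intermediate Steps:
-92*Y(-197, 258) = -23736/(-197) = -23736*(-1)/197 = -92*(-258/197) = 23736/197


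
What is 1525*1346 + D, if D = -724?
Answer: 2051926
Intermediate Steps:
1525*1346 + D = 1525*1346 - 724 = 2052650 - 724 = 2051926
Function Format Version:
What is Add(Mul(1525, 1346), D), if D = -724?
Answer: 2051926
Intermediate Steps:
Add(Mul(1525, 1346), D) = Add(Mul(1525, 1346), -724) = Add(2052650, -724) = 2051926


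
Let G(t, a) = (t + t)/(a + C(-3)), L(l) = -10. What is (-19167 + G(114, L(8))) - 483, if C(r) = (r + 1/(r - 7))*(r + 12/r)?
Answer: -765590/39 ≈ -19631.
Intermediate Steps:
C(r) = (r + 1/(-7 + r))*(r + 12/r)
G(t, a) = 2*t/(217/10 + a) (G(t, a) = (t + t)/(a + (12 + (-3)⁴ - 84*(-3) - 7*(-3)³ + 13*(-3)²)/((-3)*(-7 - 3))) = (2*t)/(a - ⅓*(12 + 81 + 252 - 7*(-27) + 13*9)/(-10)) = (2*t)/(a - ⅓*(-⅒)*(12 + 81 + 252 + 189 + 117)) = (2*t)/(a - ⅓*(-⅒)*651) = (2*t)/(a + 217/10) = (2*t)/(217/10 + a) = 2*t/(217/10 + a))
(-19167 + G(114, L(8))) - 483 = (-19167 + 20*114/(217 + 10*(-10))) - 483 = (-19167 + 20*114/(217 - 100)) - 483 = (-19167 + 20*114/117) - 483 = (-19167 + 20*114*(1/117)) - 483 = (-19167 + 760/39) - 483 = -746753/39 - 483 = -765590/39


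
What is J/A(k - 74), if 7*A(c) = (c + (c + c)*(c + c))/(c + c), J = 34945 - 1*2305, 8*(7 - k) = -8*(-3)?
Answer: -152320/93 ≈ -1637.8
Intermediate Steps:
k = 4 (k = 7 - (-1)*(-3) = 7 - ⅛*24 = 7 - 3 = 4)
J = 32640 (J = 34945 - 2305 = 32640)
A(c) = (c + 4*c²)/(14*c) (A(c) = ((c + (c + c)*(c + c))/(c + c))/7 = ((c + (2*c)*(2*c))/((2*c)))/7 = ((c + 4*c²)*(1/(2*c)))/7 = ((c + 4*c²)/(2*c))/7 = (c + 4*c²)/(14*c))
J/A(k - 74) = 32640/(1/14 + 2*(4 - 74)/7) = 32640/(1/14 + (2/7)*(-70)) = 32640/(1/14 - 20) = 32640/(-279/14) = 32640*(-14/279) = -152320/93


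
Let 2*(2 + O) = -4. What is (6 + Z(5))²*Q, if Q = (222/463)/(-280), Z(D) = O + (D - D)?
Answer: -111/16205 ≈ -0.0068497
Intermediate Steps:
O = -4 (O = -2 + (½)*(-4) = -2 - 2 = -4)
Z(D) = -4 (Z(D) = -4 + (D - D) = -4 + 0 = -4)
Q = -111/64820 (Q = (222*(1/463))*(-1/280) = (222/463)*(-1/280) = -111/64820 ≈ -0.0017124)
(6 + Z(5))²*Q = (6 - 4)²*(-111/64820) = 2²*(-111/64820) = 4*(-111/64820) = -111/16205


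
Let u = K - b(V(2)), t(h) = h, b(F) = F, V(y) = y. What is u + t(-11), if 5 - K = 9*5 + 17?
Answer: -70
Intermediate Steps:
K = -57 (K = 5 - (9*5 + 17) = 5 - (45 + 17) = 5 - 1*62 = 5 - 62 = -57)
u = -59 (u = -57 - 1*2 = -57 - 2 = -59)
u + t(-11) = -59 - 11 = -70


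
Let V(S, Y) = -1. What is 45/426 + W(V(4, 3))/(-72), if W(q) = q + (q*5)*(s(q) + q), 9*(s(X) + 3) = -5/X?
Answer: -2753/23004 ≈ -0.11967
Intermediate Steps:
s(X) = -3 - 5/(9*X) (s(X) = -3 + (-5/X)/9 = -3 - 5/(9*X))
W(q) = q + 5*q*(-3 + q - 5/(9*q)) (W(q) = q + (q*5)*((-3 - 5/(9*q)) + q) = q + (5*q)*(-3 + q - 5/(9*q)) = q + 5*q*(-3 + q - 5/(9*q)))
45/426 + W(V(4, 3))/(-72) = 45/426 + (-25/9 - 14*(-1) + 5*(-1)²)/(-72) = 45*(1/426) + (-25/9 + 14 + 5*1)*(-1/72) = 15/142 + (-25/9 + 14 + 5)*(-1/72) = 15/142 + (146/9)*(-1/72) = 15/142 - 73/324 = -2753/23004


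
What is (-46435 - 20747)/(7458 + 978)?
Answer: -11197/1406 ≈ -7.9637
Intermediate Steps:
(-46435 - 20747)/(7458 + 978) = -67182/8436 = -67182*1/8436 = -11197/1406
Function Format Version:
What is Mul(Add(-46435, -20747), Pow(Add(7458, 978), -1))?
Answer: Rational(-11197, 1406) ≈ -7.9637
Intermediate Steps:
Mul(Add(-46435, -20747), Pow(Add(7458, 978), -1)) = Mul(-67182, Pow(8436, -1)) = Mul(-67182, Rational(1, 8436)) = Rational(-11197, 1406)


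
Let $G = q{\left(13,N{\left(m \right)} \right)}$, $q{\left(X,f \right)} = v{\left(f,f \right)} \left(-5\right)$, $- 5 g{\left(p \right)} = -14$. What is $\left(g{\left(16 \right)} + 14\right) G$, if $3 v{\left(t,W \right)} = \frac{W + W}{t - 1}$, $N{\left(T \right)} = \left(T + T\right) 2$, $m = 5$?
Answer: $- \frac{1120}{19} \approx -58.947$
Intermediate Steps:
$g{\left(p \right)} = \frac{14}{5}$ ($g{\left(p \right)} = \left(- \frac{1}{5}\right) \left(-14\right) = \frac{14}{5}$)
$N{\left(T \right)} = 4 T$ ($N{\left(T \right)} = 2 T 2 = 4 T$)
$v{\left(t,W \right)} = \frac{2 W}{3 \left(-1 + t\right)}$ ($v{\left(t,W \right)} = \frac{\left(W + W\right) \frac{1}{t - 1}}{3} = \frac{2 W \frac{1}{-1 + t}}{3} = \frac{2 W}{3 \left(-1 + t\right)}$)
$q{\left(X,f \right)} = - \frac{10 f}{3 \left(-1 + f\right)}$ ($q{\left(X,f \right)} = \frac{2 f}{3 \left(-1 + f\right)} \left(-5\right) = - \frac{10 f}{3 \left(-1 + f\right)}$)
$G = - \frac{200}{57}$ ($G = - \frac{10 \cdot 4 \cdot 5}{-3 + 3 \cdot 4 \cdot 5} = \left(-10\right) 20 \frac{1}{-3 + 3 \cdot 20} = \left(-10\right) 20 \frac{1}{-3 + 60} = \left(-10\right) 20 \cdot \frac{1}{57} = - \frac{200}{57} \approx -3.5088$)
$\left(g{\left(16 \right)} + 14\right) G = \left(\frac{14}{5} + 14\right) \left(- \frac{200}{57}\right) = \frac{84}{5} \left(- \frac{200}{57}\right) = - \frac{1120}{19}$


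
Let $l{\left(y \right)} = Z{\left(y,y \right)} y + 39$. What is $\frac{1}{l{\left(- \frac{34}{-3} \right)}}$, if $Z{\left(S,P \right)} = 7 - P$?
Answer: $- \frac{9}{91} \approx -0.098901$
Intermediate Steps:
$l{\left(y \right)} = 39 + y \left(7 - y\right)$ ($l{\left(y \right)} = \left(7 - y\right) y + 39 = y \left(7 - y\right) + 39 = 39 + y \left(7 - y\right)$)
$\frac{1}{l{\left(- \frac{34}{-3} \right)}} = \frac{1}{39 - - \frac{34}{-3} \left(-7 - \frac{34}{-3}\right)} = \frac{1}{39 - \left(-34\right) \left(- \frac{1}{3}\right) \left(-7 - - \frac{34}{3}\right)} = \frac{1}{39 - \frac{34 \left(-7 + \frac{34}{3}\right)}{3}} = \frac{1}{39 - \frac{34}{3} \cdot \frac{13}{3}} = \frac{1}{39 - \frac{442}{9}} = \frac{1}{- \frac{91}{9}} = - \frac{9}{91}$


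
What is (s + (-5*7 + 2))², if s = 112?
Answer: 6241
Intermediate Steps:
(s + (-5*7 + 2))² = (112 + (-5*7 + 2))² = (112 + (-35 + 2))² = (112 - 33)² = 79² = 6241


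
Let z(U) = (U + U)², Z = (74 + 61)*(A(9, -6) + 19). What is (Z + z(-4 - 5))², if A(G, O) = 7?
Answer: 14699556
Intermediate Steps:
Z = 3510 (Z = (74 + 61)*(7 + 19) = 135*26 = 3510)
z(U) = 4*U² (z(U) = (2*U)² = 4*U²)
(Z + z(-4 - 5))² = (3510 + 4*(-4 - 5)²)² = (3510 + 4*(-9)²)² = (3510 + 4*81)² = (3510 + 324)² = 3834² = 14699556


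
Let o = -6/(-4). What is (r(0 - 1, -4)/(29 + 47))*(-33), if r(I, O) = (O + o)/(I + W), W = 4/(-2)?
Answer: -55/152 ≈ -0.36184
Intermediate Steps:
W = -2 (W = 4*(-1/2) = -2)
o = 3/2 (o = -6*(-1/4) = 3/2 ≈ 1.5000)
r(I, O) = (3/2 + O)/(-2 + I) (r(I, O) = (O + 3/2)/(I - 2) = (3/2 + O)/(-2 + I))
(r(0 - 1, -4)/(29 + 47))*(-33) = (((3/2 - 4)/(-2 + (0 - 1)))/(29 + 47))*(-33) = ((-5/2/(-2 - 1))/76)*(-33) = ((-5/2/(-3))*(1/76))*(-33) = (-1/3*(-5/2)*(1/76))*(-33) = ((5/6)*(1/76))*(-33) = (5/456)*(-33) = -55/152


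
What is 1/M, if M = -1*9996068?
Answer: -1/9996068 ≈ -1.0004e-7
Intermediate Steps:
M = -9996068
1/M = 1/(-9996068) = -1/9996068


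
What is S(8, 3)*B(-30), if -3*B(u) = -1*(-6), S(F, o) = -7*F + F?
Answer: 96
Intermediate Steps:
S(F, o) = -6*F
B(u) = -2 (B(u) = -(-1)*(-6)/3 = -⅓*6 = -2)
S(8, 3)*B(-30) = -6*8*(-2) = -48*(-2) = 96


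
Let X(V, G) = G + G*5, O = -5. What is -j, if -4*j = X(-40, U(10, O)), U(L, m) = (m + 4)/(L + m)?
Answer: -3/10 ≈ -0.30000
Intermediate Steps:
U(L, m) = (4 + m)/(L + m)
X(V, G) = 6*G (X(V, G) = G + 5*G = 6*G)
j = 3/10 (j = -3*(4 - 5)/(10 - 5)/2 = -3*-1/5/2 = -3*(1/5)*(-1)/2 = -3*(-1)/(2*5) = -1/4*(-6/5) = 3/10 ≈ 0.30000)
-j = -1*3/10 = -3/10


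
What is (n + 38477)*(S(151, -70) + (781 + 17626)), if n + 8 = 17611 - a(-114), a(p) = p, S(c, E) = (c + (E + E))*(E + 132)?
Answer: 1072687266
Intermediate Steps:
S(c, E) = (132 + E)*(c + 2*E) (S(c, E) = (c + 2*E)*(132 + E) = (132 + E)*(c + 2*E))
n = 17717 (n = -8 + (17611 - 1*(-114)) = -8 + (17611 + 114) = -8 + 17725 = 17717)
(n + 38477)*(S(151, -70) + (781 + 17626)) = (17717 + 38477)*((2*(-70)² + 132*151 + 264*(-70) - 70*151) + (781 + 17626)) = 56194*((2*4900 + 19932 - 18480 - 10570) + 18407) = 56194*((9800 + 19932 - 18480 - 10570) + 18407) = 56194*(682 + 18407) = 56194*19089 = 1072687266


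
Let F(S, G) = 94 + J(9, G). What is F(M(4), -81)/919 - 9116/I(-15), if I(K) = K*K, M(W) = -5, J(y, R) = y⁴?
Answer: -6880229/206775 ≈ -33.274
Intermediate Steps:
I(K) = K²
F(S, G) = 6655 (F(S, G) = 94 + 9⁴ = 94 + 6561 = 6655)
F(M(4), -81)/919 - 9116/I(-15) = 6655/919 - 9116/((-15)²) = 6655*(1/919) - 9116/225 = 6655/919 - 9116*1/225 = 6655/919 - 9116/225 = -6880229/206775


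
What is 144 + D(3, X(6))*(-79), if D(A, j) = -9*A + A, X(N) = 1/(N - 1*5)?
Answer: 2040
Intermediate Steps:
X(N) = 1/(-5 + N) (X(N) = 1/(N - 5) = 1/(-5 + N))
D(A, j) = -8*A
144 + D(3, X(6))*(-79) = 144 - 8*3*(-79) = 144 - 24*(-79) = 144 + 1896 = 2040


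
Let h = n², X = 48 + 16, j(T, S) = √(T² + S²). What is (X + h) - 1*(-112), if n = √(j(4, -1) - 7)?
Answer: 169 + √17 ≈ 173.12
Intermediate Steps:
j(T, S) = √(S² + T²)
n = √(-7 + √17) (n = √(√((-1)² + 4²) - 7) = √(√(1 + 16) - 7) = √(√17 - 7) = √(-7 + √17) ≈ 1.6961*I)
X = 64
h = -7 + √17 (h = (√(-7 + √17))² = -7 + √17 ≈ -2.8769)
(X + h) - 1*(-112) = (64 + (-7 + √17)) - 1*(-112) = (57 + √17) + 112 = 169 + √17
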